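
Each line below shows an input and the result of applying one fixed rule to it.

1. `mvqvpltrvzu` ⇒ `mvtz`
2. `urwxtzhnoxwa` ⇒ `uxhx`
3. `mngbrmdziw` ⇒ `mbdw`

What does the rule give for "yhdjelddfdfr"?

yjdd

The rule is to keep one character in every 3, starting at position 1 (positions 1st, 4th, 7th, ...).
For "yhdjelddfdfr" the result is "yjdd".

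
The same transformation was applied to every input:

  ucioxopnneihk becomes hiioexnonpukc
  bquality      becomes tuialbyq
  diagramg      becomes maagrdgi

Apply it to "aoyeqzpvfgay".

aygefqvzpayo

Rule — take characters alternately from the front and the back (1st, last, 2nd, 2nd-last, ...), then move the first 3 characters to the end (rotate left by 3).
Applying both steps to "aoyeqzpvfgay": "ayoaygefqvzp", then "aygefqvzpayo".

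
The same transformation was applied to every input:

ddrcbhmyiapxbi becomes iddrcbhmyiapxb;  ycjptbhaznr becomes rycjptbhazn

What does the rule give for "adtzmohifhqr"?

What's happening: move the last character to the front.
Applying that to "adtzmohifhqr" gives "radtzmohifhq".

radtzmohifhq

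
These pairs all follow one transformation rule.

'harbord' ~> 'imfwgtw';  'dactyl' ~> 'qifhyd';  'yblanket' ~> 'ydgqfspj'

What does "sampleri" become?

Rule — move the last character to the front, then shift every letter 5 places forward in the alphabet (wrapping around).
On "sampleri": the first step gives "isampler", and the second then gives "nxfruqjw".

nxfruqjw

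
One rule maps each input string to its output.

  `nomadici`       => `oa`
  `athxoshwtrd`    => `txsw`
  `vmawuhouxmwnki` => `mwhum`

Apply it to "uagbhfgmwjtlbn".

abfmj

Each output is the input with this applied: delete the last 3 characters, then keep every other character starting from the second (positions 2nd, 4th, 6th, ...).
For "uagbhfgmwjtlbn", step one produces "uagbhfgmwjt"; step two turns that into "abfmj".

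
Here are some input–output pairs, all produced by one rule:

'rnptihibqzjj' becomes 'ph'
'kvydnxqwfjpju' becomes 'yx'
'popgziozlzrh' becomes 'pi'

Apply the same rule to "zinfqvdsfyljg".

nv

Each output is the input with this applied: keep one character in every 3, starting at position 3 (positions 3rd, 6th, 9th, ...), then keep only the first 2 characters.
Working it through for "zinfqvdsfyljg": intermediate "nvfj", final "nv".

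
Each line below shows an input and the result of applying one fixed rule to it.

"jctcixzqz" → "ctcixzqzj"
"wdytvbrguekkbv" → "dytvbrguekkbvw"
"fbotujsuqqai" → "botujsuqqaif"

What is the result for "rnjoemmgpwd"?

njoemmgpwdr

Looking at the pairs, the operation is to move the first character to the end.
Doing the same to "rnjoemmgpwd": "njoemmgpwdr".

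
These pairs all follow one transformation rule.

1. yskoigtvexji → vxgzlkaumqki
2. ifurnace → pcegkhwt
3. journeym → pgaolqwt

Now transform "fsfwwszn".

The transformation: shift every letter 2 places forward in the alphabet (wrapping around), then swap the front and back halves of the string.
Working it through for "fsfwwszn": intermediate "huhyyubp", final "yubphuhy".

yubphuhy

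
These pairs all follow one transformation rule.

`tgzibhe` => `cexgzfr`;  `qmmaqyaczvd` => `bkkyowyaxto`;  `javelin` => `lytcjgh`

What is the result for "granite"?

cpylgre

Rule — shift every letter 2 places backward in the alphabet (wrapping around), then swap the first and last characters.
Applying that to "granite" gives "cpylgre".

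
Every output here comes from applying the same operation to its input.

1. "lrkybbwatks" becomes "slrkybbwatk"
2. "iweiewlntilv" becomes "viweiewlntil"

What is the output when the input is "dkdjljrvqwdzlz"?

Looking at the pairs, the operation is to move the last character to the front.
On "dkdjljrvqwdzlz" that produces "zdkdjljrvqwdzl".

zdkdjljrvqwdzl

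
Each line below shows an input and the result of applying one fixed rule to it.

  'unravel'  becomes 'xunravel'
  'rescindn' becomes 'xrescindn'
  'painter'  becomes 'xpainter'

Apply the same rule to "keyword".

xkeyword

What's happening: prepend "x".
Doing the same to "keyword": "xkeyword".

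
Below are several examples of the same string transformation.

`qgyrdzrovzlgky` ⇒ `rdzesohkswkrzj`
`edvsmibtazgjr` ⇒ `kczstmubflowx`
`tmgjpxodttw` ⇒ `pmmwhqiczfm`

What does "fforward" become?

The pattern: shift every letter 7 places backward in the alphabet (wrapping around), then reverse the string.
"fforward" → "yyhkptkw" → "wktpkhyy".

wktpkhyy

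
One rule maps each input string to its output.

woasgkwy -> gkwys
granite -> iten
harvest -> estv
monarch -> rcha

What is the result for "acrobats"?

Rule — delete the first 3 characters, then move the first character to the end.
On "acrobats": the first step gives "obats", and the second then gives "batso".

batso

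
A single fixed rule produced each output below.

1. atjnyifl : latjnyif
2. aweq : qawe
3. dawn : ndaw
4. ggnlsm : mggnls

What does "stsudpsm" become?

mstsudps

Looking at the pairs, the operation is to move the last character to the front.
Applying that to "stsudpsm" gives "mstsudps".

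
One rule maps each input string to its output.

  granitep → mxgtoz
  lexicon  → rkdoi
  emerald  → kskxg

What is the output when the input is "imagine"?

Rule — delete the last 2 characters, then shift every letter 6 places forward in the alphabet (wrapping around).
"imagine" → "osgmo".

osgmo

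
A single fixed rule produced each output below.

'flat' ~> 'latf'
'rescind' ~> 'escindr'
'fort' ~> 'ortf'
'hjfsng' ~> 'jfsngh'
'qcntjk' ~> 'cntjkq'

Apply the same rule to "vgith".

githv

Looking at the pairs, the operation is to move the first character to the end.
"vgith" → "githv".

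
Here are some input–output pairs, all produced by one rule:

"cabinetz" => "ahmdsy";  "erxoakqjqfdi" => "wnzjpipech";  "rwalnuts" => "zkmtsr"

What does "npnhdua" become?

mgctz

In each case the input is transformed by: shift every letter 1 place backward in the alphabet (wrapping around), then delete the first 2 characters.
On "npnhdua": the first step gives "momgctz", and the second then gives "mgctz".
(Check on "erxoakqjqfdi": → "dqwnzjpipech" → "wnzjpipech" ✓)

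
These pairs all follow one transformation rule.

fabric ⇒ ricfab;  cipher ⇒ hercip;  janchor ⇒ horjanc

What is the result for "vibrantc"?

ntcvibra

Looking at the pairs, the operation is to move the last 3 characters to the front (rotate right by 3).
Doing the same to "vibrantc": "ntcvibra".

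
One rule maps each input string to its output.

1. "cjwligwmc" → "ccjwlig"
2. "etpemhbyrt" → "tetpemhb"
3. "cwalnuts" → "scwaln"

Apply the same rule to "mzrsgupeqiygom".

Each output is the input with this applied: move the last 3 characters to the front (rotate right by 3), then delete the first 2 characters.
"mzrsgupeqiygom" → "gommzrsgupeqiy" → "mmzrsgupeqiy".

mmzrsgupeqiy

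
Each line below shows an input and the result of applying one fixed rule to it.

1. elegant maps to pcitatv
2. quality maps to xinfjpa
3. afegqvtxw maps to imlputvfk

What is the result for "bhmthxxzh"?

The rule is to move the last 3 characters to the front (rotate right by 3), then shift every letter 11 places backward in the alphabet (wrapping around).
On "bhmthxxzh": the first step gives "xzhbhmthx", and the second then gives "mowqwbiwm".

mowqwbiwm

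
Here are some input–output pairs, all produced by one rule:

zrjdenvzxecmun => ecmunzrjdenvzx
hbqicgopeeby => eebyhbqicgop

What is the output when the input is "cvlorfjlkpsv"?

The rule is to move the first 2 characters to the end (rotate left by 2), then swap the front and back halves of the string.
On "cvlorfjlkpsv": the first step gives "lorfjlkpsvcv", and the second then gives "kpsvcvlorfjl".

kpsvcvlorfjl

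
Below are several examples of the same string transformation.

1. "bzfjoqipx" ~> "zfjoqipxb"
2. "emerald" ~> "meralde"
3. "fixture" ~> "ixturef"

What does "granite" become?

The rule is to move the first character to the end.
"granite" → "raniteg".

raniteg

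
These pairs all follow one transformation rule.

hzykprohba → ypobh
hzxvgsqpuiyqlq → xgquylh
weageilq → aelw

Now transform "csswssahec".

Each output is the input with this applied: keep every other character starting from the first (positions 1st, 3rd, 5th, ...), then move the first character to the end.
For "csswssahec", step one produces "cssae"; step two turns that into "ssaec".

ssaec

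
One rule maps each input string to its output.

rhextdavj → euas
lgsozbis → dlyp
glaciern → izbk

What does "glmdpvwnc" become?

iask

Rule — shift every letter 3 places backward in the alphabet (wrapping around), then keep every other character starting from the second (positions 2nd, 4th, 6th, ...).
On "glmdpvwnc": the first step gives "dijamstkz", and the second then gives "iask".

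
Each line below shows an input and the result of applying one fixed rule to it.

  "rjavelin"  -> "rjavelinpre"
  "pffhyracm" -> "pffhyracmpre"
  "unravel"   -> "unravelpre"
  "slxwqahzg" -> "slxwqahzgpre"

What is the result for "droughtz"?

Looking at the pairs, the operation is to append "pre".
For "droughtz" the result is "droughtzpre".

droughtzpre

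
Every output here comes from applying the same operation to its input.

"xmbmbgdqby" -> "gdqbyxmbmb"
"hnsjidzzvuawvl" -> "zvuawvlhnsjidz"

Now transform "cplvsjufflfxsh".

fflfxshcplvsju

What's happening: swap the front and back halves of the string.
On "cplvsjufflfxsh" that produces "fflfxshcplvsju".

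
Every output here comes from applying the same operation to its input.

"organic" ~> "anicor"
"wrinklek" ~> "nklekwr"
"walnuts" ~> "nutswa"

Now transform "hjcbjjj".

bjjjhj

The rule is to move the first 3 characters to the end (rotate left by 3), then delete the last character.
Working it through for "hjcbjjj": intermediate "bjjjhjc", final "bjjjhj".
(Check on "walnuts": → "nutswal" → "nutswa" ✓)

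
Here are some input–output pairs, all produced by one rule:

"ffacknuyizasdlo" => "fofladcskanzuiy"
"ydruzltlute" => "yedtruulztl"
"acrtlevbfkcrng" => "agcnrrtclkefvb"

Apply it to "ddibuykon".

dndoikbyu

The rule is to take characters alternately from the front and the back (1st, last, 2nd, 2nd-last, ...).
Doing the same to "ddibuykon": "dndoikbyu".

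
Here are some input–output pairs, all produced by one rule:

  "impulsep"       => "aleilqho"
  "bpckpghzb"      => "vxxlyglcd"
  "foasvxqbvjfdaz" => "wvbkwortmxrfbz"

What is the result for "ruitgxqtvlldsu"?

In each case the input is transformed by: move the last 2 characters to the front (rotate right by 2), then shift every letter 4 places backward in the alphabet (wrapping around).
Working it through for "ruitgxqtvlldsu": intermediate "suruitgxqtvlld", final "oqnqepctmprhhz".

oqnqepctmprhhz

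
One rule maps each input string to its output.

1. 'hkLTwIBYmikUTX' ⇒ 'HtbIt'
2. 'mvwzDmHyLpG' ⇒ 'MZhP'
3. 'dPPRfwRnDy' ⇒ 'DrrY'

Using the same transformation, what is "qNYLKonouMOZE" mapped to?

QlNme

The transformation: keep one character in every 3, starting at position 1 (positions 1st, 4th, 7th, ...), then flip the case of every letter.
Applying that to "qNYLKonouMOZE" gives "QlNme".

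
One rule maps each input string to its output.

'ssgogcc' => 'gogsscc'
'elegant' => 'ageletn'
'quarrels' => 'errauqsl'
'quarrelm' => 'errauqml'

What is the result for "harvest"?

evrahts

Rule — reverse the string, then move the first 2 characters to the end (rotate left by 2).
Applying both steps to "harvest": "tsevrah", then "evrahts".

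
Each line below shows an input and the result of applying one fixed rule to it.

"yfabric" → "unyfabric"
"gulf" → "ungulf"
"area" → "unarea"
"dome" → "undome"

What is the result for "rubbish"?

Rule — prepend "un".
Doing the same to "rubbish": "unrubbish".

unrubbish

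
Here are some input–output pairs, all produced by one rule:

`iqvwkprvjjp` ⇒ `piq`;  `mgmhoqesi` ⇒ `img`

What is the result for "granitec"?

The transformation: move the last character to the front, then keep only the first 3 characters.
For "granitec", step one produces "cgranite"; step two turns that into "cgr".

cgr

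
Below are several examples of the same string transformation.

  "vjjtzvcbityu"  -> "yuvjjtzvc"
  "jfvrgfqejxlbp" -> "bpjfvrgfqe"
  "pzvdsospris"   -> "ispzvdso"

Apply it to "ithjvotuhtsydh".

Looking at the pairs, the operation is to move the last 2 characters to the front (rotate right by 2), then delete the last 3 characters.
So "ithjvotuhtsydh" becomes "dhithjvotuh".

dhithjvotuh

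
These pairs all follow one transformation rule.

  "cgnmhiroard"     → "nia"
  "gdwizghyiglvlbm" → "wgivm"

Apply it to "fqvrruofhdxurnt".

Each output is the input with this applied: keep one character in every 3, starting at position 3 (positions 3rd, 6th, 9th, ...).
So "fqvrruofhdxurnt" becomes "vuhut".

vuhut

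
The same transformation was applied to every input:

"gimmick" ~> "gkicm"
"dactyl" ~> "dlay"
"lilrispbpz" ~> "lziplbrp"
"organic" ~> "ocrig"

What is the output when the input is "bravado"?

borda

What's happening: take characters alternately from the front and the back (1st, last, 2nd, 2nd-last, ...), then delete the last 2 characters.
"bravado" → "bordaav" → "borda".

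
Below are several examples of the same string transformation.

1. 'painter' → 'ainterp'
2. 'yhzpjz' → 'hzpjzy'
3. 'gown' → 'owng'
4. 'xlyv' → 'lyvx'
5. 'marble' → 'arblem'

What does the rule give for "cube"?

ubec

Looking at the pairs, the operation is to move the first character to the end.
Doing the same to "cube": "ubec".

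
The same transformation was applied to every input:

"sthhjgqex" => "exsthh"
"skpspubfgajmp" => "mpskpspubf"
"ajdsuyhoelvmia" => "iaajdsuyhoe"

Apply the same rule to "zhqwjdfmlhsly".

lyzhqwjdfm

Rule — move the last 2 characters to the front (rotate right by 2), then delete the last 3 characters.
Applying both steps to "zhqwjdfmlhsly": "lyzhqwjdfmlhs", then "lyzhqwjdfm".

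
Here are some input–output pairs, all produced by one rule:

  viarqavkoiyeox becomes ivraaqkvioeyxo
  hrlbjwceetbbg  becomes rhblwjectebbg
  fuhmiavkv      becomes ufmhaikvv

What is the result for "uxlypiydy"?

Rule — swap each adjacent pair of characters (1↔2, 3↔4, ...).
On "uxlypiydy" that produces "xuylipdyy".

xuylipdyy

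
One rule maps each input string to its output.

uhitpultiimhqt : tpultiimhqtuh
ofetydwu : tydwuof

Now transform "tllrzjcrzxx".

rzjcrzxxtl

What's happening: move the first 2 characters to the end (rotate left by 2), then delete the first character.
For "tllrzjcrzxx", step one produces "lrzjcrzxxtl"; step two turns that into "rzjcrzxxtl".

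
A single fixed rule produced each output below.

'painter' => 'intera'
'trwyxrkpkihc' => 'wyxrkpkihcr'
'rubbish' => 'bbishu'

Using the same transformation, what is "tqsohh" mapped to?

sohhq

Rule — delete the first character, then move the first character to the end.
Applying both steps to "tqsohh": "qsohh", then "sohhq".
(Check on "rubbish": → "ubbish" → "bbishu" ✓)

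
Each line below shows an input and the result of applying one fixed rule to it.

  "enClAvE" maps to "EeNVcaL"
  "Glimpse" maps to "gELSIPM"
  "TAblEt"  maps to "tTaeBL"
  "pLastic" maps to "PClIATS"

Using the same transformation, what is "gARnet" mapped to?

The pattern: take characters alternately from the front and the back (1st, last, 2nd, 2nd-last, ...), then flip the case of every letter.
For "gARnet" the result is "GTaErN".

GTaErN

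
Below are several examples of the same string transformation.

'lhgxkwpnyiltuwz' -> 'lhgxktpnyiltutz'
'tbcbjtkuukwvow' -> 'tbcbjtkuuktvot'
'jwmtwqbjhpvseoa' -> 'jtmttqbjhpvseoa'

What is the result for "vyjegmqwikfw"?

The rule is to replace every "w" with "t".
Doing the same to "vyjegmqwikfw": "vyjegmqtikft".

vyjegmqtikft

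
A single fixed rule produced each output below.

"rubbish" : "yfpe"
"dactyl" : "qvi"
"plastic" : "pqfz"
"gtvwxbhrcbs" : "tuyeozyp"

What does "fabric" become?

What's happening: shift every letter 3 places backward in the alphabet (wrapping around), then delete the first 3 characters.
Starting from "fabric": after the first operation, "cxyofz"; after the second, "ofz".

ofz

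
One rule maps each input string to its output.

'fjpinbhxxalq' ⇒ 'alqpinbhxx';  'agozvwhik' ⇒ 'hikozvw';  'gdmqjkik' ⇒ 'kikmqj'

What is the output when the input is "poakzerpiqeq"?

qeqakzerpi

Each output is the input with this applied: delete the first 2 characters, then move the last 3 characters to the front (rotate right by 3).
Applying both steps to "poakzerpiqeq": "akzerpiqeq", then "qeqakzerpi".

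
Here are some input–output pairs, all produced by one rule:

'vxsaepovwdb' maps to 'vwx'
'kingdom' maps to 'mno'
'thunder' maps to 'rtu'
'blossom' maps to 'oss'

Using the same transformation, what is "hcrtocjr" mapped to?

rrt

The rule is to sort the characters into alphabetical order, then keep only the last 3 characters.
Applying both steps to "hcrtocjr": "cchjorrt", then "rrt".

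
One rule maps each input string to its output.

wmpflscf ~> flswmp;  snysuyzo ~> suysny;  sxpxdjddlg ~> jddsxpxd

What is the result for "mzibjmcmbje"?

Looking at the pairs, the operation is to delete the last 2 characters, then move the last 3 characters to the front (rotate right by 3).
Working it through for "mzibjmcmbje": intermediate "mzibjmcmb", final "cmbmzibjm".

cmbmzibjm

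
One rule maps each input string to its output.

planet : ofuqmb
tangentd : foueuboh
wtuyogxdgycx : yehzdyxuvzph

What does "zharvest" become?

Looking at the pairs, the operation is to swap the front and back halves of the string, then shift every letter 1 place forward in the alphabet (wrapping around).
For "zharvest" the result is "wftuaibs".
(Check on "wtuyogxdgycx": → "xdgycxwtuyog" → "yehzdyxuvzph" ✓)

wftuaibs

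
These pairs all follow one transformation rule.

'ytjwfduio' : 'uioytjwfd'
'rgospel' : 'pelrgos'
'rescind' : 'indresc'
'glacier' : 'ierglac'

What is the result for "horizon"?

zonhori

The rule is to move the last 3 characters to the front (rotate right by 3).
Applying that to "horizon" gives "zonhori".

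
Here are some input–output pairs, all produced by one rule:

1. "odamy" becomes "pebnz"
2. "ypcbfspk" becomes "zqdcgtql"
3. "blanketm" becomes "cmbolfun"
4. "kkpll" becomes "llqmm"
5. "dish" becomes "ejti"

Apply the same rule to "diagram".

ejbhsbn

Looking at the pairs, the operation is to shift every letter 1 place forward in the alphabet (wrapping around).
On "diagram" that produces "ejbhsbn".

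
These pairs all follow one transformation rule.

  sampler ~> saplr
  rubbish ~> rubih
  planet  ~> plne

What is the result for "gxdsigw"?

The pattern: double every character, then keep one character in every 3, starting at position 1 (positions 1st, 4th, 7th, ...).
So "gxdsigw" becomes "gxsiw".
(Check on "planet": → "ppllaanneett" → "plne" ✓)

gxsiw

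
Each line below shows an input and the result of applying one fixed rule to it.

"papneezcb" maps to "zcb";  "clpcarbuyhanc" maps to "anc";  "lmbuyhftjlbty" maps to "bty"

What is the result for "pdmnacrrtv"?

rtv

Rule — keep only the last 3 characters.
So "pdmnacrrtv" becomes "rtv".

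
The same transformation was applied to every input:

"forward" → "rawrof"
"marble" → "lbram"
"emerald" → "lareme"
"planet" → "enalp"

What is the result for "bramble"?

lbmarb

What's happening: delete the last character, then reverse the string.
For "bramble", step one produces "brambl"; step two turns that into "lbmarb".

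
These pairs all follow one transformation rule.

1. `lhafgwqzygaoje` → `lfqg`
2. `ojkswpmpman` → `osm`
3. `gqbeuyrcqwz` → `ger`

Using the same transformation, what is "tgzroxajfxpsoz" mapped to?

The transformation: delete the last 3 characters, then keep one character in every 3, starting at position 1 (positions 1st, 4th, 7th, ...).
"tgzroxajfxpsoz" → "tgzroxajfxp" → "trax".

trax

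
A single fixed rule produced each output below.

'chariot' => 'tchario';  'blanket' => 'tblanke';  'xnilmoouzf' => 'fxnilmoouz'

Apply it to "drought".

What's happening: move the last character to the front.
Doing the same to "drought": "tdrough".

tdrough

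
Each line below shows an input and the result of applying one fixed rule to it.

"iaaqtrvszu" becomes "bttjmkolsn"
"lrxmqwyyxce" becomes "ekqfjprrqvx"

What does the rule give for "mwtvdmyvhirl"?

What's happening: shift every letter 7 places backward in the alphabet (wrapping around).
For "mwtvdmyvhirl" the result is "fpmowfroabke".

fpmowfroabke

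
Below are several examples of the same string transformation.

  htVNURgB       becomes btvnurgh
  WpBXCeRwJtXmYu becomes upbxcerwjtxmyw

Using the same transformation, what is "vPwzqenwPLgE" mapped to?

epwzqenwplgv

What's happening: swap the first and last characters, then convert every letter to lowercase.
On "vPwzqenwPLgE": the first step gives "EPwzqenwPLgv", and the second then gives "epwzqenwplgv".
(Check on "htVNURgB": → "BtVNURgh" → "btvnurgh" ✓)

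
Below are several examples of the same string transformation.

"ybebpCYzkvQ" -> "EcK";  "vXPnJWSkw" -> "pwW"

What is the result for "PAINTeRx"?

iE

The rule is to keep one character in every 3, starting at position 3 (positions 3rd, 6th, 9th, ...), then flip the case of every letter.
Applying both steps to "PAINTeRx": "Ie", then "iE".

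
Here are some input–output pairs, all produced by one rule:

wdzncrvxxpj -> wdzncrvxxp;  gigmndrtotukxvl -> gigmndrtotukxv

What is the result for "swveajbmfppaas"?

Each output is the input with this applied: delete the last character.
"swveajbmfppaas" → "swveajbmfppaa".

swveajbmfppaa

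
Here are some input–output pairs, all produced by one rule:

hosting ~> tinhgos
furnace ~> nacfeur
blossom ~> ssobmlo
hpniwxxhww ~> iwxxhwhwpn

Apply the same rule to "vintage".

Each output is the input with this applied: swap the first and last characters, then move the first 3 characters to the end (rotate left by 3).
Starting from "vintage": after the first operation, "eintagv"; after the second, "tagvein".

tagvein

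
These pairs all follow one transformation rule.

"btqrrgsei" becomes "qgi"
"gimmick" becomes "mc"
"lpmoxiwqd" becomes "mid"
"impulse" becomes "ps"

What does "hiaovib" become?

ai

Rule — keep one character in every 3, starting at position 3 (positions 3rd, 6th, 9th, ...).
On "hiaovib" that produces "ai".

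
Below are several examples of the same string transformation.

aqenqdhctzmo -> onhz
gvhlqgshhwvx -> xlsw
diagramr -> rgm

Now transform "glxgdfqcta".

agqg

The transformation: swap the first and last characters, then keep one character in every 3, starting at position 1 (positions 1st, 4th, 7th, ...).
"glxgdfqcta" → "agqg".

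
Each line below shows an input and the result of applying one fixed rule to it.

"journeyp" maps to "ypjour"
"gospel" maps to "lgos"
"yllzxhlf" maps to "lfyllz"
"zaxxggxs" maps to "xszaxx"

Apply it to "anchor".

Each output is the input with this applied: swap the front and back halves of the string, then delete the first 2 characters.
Working it through for "anchor": intermediate "horanc", final "ranc".

ranc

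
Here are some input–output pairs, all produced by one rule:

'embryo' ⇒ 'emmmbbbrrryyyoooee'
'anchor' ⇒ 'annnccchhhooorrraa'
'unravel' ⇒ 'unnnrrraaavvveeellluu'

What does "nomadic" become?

Rule — repeat every character 3 times, then move the first 2 characters to the end (rotate left by 2).
Starting from "nomadic": after the first operation, "nnnooommmaaadddiiiccc"; after the second, "nooommmaaadddiiicccnn".

nooommmaaadddiiicccnn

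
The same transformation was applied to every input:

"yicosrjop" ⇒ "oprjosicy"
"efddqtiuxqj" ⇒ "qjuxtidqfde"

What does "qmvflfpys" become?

The rule is to reverse the string, then swap each adjacent pair of characters (1↔2, 3↔4, ...).
Doing the same to "qmvflfpys": "ysfpflmvq".

ysfpflmvq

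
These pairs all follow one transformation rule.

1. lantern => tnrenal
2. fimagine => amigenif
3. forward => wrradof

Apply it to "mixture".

txrueim

The pattern: swap each adjacent pair of characters (1↔2, 3↔4, ...), then move the first 2 characters to the end (rotate left by 2).
"mixture" → "imtxrue" → "txrueim".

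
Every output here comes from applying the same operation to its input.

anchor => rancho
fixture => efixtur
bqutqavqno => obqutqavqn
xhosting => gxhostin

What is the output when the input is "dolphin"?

ndolphi

The pattern: move the last character to the front.
For "dolphin" the result is "ndolphi".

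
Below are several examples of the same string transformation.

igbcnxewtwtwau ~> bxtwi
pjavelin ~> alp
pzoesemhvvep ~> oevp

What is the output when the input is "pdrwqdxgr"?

rdr

Looking at the pairs, the operation is to move the first character to the end, then keep one character in every 3, starting at position 2 (positions 2nd, 5th, 8th, ...).
Working it through for "pdrwqdxgr": intermediate "drwqdxgrp", final "rdr".
(Check on "igbcnxewtwtwau": → "gbcnxewtwtwaui" → "bxtwi" ✓)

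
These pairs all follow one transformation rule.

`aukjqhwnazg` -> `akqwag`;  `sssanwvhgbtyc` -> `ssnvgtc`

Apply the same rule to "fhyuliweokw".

The rule is to keep every other character starting from the first (positions 1st, 3rd, 5th, ...).
So "fhyuliweokw" becomes "fylwow".

fylwow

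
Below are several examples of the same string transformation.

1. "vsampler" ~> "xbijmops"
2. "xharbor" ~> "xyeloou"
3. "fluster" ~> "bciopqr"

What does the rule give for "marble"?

In each case the input is transformed by: sort the characters into alphabetical order, then shift every letter 3 places backward in the alphabet (wrapping around).
On "marble": the first step gives "abelmr", and the second then gives "xybijo".

xybijo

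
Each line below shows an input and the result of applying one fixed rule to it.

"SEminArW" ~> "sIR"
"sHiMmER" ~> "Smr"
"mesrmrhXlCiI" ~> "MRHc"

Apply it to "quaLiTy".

QlY

In each case the input is transformed by: flip the case of every letter, then keep one character in every 3, starting at position 1 (positions 1st, 4th, 7th, ...).
Applying both steps to "quaLiTy": "QUAlItY", then "QlY".
(Check on "SEminArW": → "seMINaRw" → "sIR" ✓)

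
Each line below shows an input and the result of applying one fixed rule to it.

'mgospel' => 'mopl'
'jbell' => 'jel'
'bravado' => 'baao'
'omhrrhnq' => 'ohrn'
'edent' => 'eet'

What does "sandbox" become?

snbx

The pattern: keep every other character starting from the first (positions 1st, 3rd, 5th, ...).
Applying that to "sandbox" gives "snbx".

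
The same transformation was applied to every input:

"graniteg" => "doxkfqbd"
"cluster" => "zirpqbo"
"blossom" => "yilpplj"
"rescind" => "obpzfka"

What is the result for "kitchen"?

hfqzebk

What's happening: shift every letter 3 places backward in the alphabet (wrapping around).
Doing the same to "kitchen": "hfqzebk".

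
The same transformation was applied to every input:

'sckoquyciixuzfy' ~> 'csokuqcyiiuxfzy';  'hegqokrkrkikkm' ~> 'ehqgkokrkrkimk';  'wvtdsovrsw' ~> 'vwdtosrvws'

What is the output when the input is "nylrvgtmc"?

ynrlgvmtc

The rule is to swap each adjacent pair of characters (1↔2, 3↔4, ...).
On "nylrvgtmc" that produces "ynrlgvmtc".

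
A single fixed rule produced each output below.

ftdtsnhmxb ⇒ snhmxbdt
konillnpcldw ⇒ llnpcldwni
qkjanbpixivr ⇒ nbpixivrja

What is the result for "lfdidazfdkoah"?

The transformation: delete the first 2 characters, then move the first 2 characters to the end (rotate left by 2).
Working it through for "lfdidazfdkoah": intermediate "didazfdkoah", final "dazfdkoahdi".

dazfdkoahdi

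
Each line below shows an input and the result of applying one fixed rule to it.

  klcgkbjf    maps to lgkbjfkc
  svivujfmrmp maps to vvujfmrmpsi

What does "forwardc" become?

owardcfr

Looking at the pairs, the operation is to move the first 2 characters to the end (rotate left by 2), then swap the first and last characters.
Starting from "forwardc": after the first operation, "rwardcfo"; after the second, "owardcfr".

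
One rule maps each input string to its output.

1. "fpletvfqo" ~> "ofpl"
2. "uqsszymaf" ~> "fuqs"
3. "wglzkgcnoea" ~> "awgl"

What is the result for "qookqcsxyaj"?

Looking at the pairs, the operation is to move the last character to the front, then keep only the first 4 characters.
So "qookqcsxyaj" becomes "jqoo".

jqoo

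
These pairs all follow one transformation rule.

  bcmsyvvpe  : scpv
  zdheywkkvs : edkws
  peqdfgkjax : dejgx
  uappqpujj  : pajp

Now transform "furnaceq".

The pattern: keep every other character starting from the second (positions 2nd, 4th, 6th, ...), then swap each adjacent pair of characters (1↔2, 3↔4, ...).
So "furnaceq" becomes "nuqc".

nuqc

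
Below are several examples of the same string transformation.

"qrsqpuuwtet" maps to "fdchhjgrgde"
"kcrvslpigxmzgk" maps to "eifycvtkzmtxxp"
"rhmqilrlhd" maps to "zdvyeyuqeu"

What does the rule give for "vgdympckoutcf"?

The pattern: shift every letter 13 places forward in the alphabet (wrapping around) — i.e. ROT13, then move the first 2 characters to the end (rotate left by 2).
"vgdympckoutcf" → "itqlzcpxbhgps" → "qlzcpxbhgpsit".

qlzcpxbhgpsit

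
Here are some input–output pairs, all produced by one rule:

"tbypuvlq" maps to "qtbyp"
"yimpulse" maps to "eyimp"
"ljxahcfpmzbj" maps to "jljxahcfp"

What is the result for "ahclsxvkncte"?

eahclsxvk

The rule is to move the last character to the front, then delete the last 3 characters.
For "ahclsxvkncte", step one produces "eahclsxvknct"; step two turns that into "eahclsxvk".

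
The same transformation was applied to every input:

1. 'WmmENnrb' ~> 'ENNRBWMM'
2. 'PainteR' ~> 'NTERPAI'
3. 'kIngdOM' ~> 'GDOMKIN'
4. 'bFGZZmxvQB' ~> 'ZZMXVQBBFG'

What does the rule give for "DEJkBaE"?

KBAEDEJ

In each case the input is transformed by: move the first 3 characters to the end (rotate left by 3), then convert every letter to uppercase.
Applying that to "DEJkBaE" gives "KBAEDEJ".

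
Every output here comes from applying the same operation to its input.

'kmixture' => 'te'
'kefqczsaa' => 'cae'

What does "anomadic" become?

ac

In each case the input is transformed by: move the first 2 characters to the end (rotate left by 2), then keep one character in every 3, starting at position 3 (positions 3rd, 6th, 9th, ...).
For "anomadic", step one produces "omadican"; step two turns that into "ac".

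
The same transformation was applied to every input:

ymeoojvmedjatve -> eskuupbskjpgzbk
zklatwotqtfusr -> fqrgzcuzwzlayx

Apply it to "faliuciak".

lgroaiogq

What's happening: shift every letter 6 places forward in the alphabet (wrapping around).
Doing the same to "faliuciak": "lgroaiogq".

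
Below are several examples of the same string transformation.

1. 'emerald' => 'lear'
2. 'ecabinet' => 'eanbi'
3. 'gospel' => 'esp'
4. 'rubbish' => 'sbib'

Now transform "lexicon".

oxci

In each case the input is transformed by: take characters alternately from the front and the back (1st, last, 2nd, 2nd-last, ...), then delete the first 3 characters.
For "lexicon" the result is "oxci".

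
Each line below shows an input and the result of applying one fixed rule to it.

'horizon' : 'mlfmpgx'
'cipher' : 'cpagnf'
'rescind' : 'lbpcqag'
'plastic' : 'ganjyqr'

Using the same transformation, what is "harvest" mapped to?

qrfyptc

In each case the input is transformed by: shift every letter 2 places backward in the alphabet (wrapping around), then move the last 2 characters to the front (rotate right by 2).
Starting from "harvest": after the first operation, "fyptcqr"; after the second, "qrfyptc".
(Check on "horizon": → "fmpgxml" → "mlfmpgx" ✓)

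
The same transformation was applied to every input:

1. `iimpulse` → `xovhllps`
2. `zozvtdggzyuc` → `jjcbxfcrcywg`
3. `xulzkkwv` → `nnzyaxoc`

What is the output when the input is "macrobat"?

What's happening: shift every letter 3 places forward in the alphabet (wrapping around), then swap the front and back halves of the string.
On "macrobat": the first step gives "pdfuredw", and the second then gives "redwpdfu".

redwpdfu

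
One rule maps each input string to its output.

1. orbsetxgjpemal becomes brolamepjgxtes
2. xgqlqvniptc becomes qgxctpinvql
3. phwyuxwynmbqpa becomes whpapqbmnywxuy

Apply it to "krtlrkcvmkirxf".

Each output is the input with this applied: reverse the string, then move the last 3 characters to the front (rotate right by 3).
Starting from "krtlrkcvmkirxf": after the first operation, "fxrikmvckrltrk"; after the second, "trkfxrikmvckrl".

trkfxrikmvckrl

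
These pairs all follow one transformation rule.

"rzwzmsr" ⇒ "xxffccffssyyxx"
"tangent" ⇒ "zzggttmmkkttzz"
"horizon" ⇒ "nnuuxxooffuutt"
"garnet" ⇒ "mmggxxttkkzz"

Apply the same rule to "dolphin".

The pattern: shift every letter 6 places forward in the alphabet (wrapping around), then double every character.
Doing the same to "dolphin": "jjuurrvvnnoott".
(Check on "rzwzmsr": → "xfcfsyx" → "xxffccffssyyxx" ✓)

jjuurrvvnnoott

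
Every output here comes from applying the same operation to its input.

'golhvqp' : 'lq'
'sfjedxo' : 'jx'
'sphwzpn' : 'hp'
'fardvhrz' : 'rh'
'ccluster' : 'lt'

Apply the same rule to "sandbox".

no

In each case the input is transformed by: keep one character in every 3, starting at position 3 (positions 3rd, 6th, 9th, ...).
On "sandbox" that produces "no".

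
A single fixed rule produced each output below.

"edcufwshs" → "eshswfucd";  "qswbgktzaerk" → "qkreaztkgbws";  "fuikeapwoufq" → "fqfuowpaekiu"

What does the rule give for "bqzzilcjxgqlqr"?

The rule is to reverse the string, then move the last character to the front.
For "bqzzilcjxgqlqr", step one produces "rqlqgxjclizzqb"; step two turns that into "brqlqgxjclizzq".

brqlqgxjclizzq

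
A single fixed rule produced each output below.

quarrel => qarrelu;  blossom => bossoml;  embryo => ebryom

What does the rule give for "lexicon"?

Each output is the input with this applied: move the first character to the end, then swap the first and last characters.
Starting from "lexicon": after the first operation, "exiconl"; after the second, "lxicone".

lxicone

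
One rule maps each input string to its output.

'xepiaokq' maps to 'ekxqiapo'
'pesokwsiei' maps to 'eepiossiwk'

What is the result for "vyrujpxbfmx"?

What's happening: swap each adjacent pair of characters (1↔2, 3↔4, ...), then take characters alternately from the front and the back (1st, last, 2nd, 2nd-last, ...).
For "vyrujpxbfmx", step one produces "yvurpjbxmfx"; step two turns that into "yxvfumrxpbj".
(Check on "xepiaokq": → "exipoaqk" → "ekxqiapo" ✓)

yxvfumrxpbj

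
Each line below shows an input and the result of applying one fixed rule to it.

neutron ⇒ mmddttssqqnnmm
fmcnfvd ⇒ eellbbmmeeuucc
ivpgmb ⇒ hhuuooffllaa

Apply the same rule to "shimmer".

Each output is the input with this applied: shift every letter 1 place backward in the alphabet (wrapping around), then double every character.
Applying that to "shimmer" gives "rrgghhllllddqq".

rrgghhllllddqq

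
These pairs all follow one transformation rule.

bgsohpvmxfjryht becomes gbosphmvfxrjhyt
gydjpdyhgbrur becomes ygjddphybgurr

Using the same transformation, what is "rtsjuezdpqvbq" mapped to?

The pattern: swap each adjacent pair of characters (1↔2, 3↔4, ...).
Doing the same to "rtsjuezdpqvbq": "trjseudzqpbvq".

trjseudzqpbvq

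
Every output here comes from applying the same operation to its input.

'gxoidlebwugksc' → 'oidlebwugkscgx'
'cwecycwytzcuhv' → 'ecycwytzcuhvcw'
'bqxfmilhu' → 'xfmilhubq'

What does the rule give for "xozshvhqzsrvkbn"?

The pattern: move the first 2 characters to the end (rotate left by 2).
On "xozshvhqzsrvkbn" that produces "zshvhqzsrvkbnxo".

zshvhqzsrvkbnxo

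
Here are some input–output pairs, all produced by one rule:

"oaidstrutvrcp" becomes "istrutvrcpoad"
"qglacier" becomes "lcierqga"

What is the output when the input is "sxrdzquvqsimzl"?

Each output is the input with this applied: move the first 3 characters to the end (rotate left by 3), then swap the first and last characters.
Starting from "sxrdzquvqsimzl": after the first operation, "dzquvqsimzlsxr"; after the second, "rzquvqsimzlsxd".
(Check on "oaidstrutvrcp": → "dstrutvrcpoai" → "istrutvrcpoad" ✓)

rzquvqsimzlsxd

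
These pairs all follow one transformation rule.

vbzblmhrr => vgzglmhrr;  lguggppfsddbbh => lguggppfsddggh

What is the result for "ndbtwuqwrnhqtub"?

ndgtwuqwrnhqtug

The pattern: replace every "b" with "g".
So "ndbtwuqwrnhqtub" becomes "ndgtwuqwrnhqtug".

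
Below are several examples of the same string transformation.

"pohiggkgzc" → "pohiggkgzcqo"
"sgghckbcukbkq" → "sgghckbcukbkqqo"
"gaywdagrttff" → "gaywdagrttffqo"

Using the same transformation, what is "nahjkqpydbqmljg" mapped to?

What's happening: append "qo".
On "nahjkqpydbqmljg" that produces "nahjkqpydbqmljgqo".

nahjkqpydbqmljgqo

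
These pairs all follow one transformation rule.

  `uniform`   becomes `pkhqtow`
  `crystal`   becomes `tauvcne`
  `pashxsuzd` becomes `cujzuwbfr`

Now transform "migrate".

kitcvgo

Rule — move the first character to the end, then shift every letter 2 places forward in the alphabet (wrapping around).
Applying both steps to "migrate": "igratem", then "kitcvgo".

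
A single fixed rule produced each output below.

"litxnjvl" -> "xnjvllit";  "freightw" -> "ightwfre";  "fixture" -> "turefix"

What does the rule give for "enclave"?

laveenc

Looking at the pairs, the operation is to move the first 3 characters to the end (rotate left by 3).
Doing the same to "enclave": "laveenc".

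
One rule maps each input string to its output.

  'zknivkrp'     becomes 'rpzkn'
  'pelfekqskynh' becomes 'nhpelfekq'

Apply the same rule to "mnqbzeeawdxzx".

The pattern: move the last 2 characters to the front (rotate right by 2), then delete the last 3 characters.
"mnqbzeeawdxzx" → "zxmnqbzeea".

zxmnqbzeea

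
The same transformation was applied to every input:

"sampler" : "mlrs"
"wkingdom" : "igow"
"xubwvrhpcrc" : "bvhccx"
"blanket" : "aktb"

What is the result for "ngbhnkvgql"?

What's happening: keep every other character starting from the first (positions 1st, 3rd, 5th, ...), then move the first character to the end.
For "ngbhnkvgql" the result is "bnvqn".

bnvqn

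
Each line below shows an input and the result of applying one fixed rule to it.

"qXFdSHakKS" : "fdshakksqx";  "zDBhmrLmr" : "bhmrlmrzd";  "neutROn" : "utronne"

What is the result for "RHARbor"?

Each output is the input with this applied: move the first 2 characters to the end (rotate left by 2), then convert every letter to lowercase.
Applying both steps to "RHARbor": "ARborRH", then "arborrh".

arborrh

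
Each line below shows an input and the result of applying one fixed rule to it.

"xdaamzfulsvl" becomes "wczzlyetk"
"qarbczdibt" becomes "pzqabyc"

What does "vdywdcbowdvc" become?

ucxvcbanv

What's happening: shift every letter 1 place backward in the alphabet (wrapping around), then delete the last 3 characters.
On "vdywdcbowdvc": the first step gives "ucxvcbanvcub", and the second then gives "ucxvcbanv".
(Check on "qarbczdibt": → "pzqabychas" → "pzqabyc" ✓)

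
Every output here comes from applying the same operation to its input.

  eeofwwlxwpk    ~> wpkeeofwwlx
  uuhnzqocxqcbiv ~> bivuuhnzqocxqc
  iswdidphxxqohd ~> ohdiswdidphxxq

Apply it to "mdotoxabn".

abnmdotox

The transformation: move the last 3 characters to the front (rotate right by 3).
On "mdotoxabn" that produces "abnmdotox".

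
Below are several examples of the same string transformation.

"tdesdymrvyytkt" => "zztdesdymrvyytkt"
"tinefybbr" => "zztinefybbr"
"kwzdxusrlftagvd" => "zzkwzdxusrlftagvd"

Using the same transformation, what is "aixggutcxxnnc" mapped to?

The rule is to prepend "zz".
"aixggutcxxnnc" → "zzaixggutcxxnnc".

zzaixggutcxxnnc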